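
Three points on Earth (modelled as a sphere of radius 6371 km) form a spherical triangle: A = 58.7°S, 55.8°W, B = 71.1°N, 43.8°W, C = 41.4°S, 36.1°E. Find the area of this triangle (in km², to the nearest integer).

86957590 km²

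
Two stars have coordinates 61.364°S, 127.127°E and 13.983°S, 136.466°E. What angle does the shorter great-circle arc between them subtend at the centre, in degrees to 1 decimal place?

In radians: φ₁ = -1.0710, φ₂ = -0.2440, Δλ = 9.339° = 0.1630 rad.
Haversine: a = sin²(Δφ/2) + cos φ₁ cos φ₂ sin²(Δλ/2) = 0.1614 + (0.4792)(0.9704)(0.0066) = 0.16452.
Central angle c = 2·arcsin(√a) = 0.83530 rad.
So the angular separation is 47.9°.

47.9°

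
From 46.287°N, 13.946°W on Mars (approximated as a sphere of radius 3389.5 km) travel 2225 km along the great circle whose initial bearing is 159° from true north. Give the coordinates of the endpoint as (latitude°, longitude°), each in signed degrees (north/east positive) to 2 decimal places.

10.30°, -1.10°

Angular distance δ = d/R = 2225/3389.5 = 0.65644 rad; initial bearing θ = 2.7751 rad.
sin φ₂ = sin φ₁ cos δ + cos φ₁ sin δ cos θ = (0.7228)(0.7922) + (0.6910)(0.6103)(-0.9336) = 0.1789, so φ₂ = 10.30°.
Δλ = atan2(sin θ sin δ cos φ₁, cos δ − sin φ₁ sin φ₂) = atan2(0.1511, 0.6629) = 12.844°.
λ₂ = -13.946° + 12.844° = -1.10°.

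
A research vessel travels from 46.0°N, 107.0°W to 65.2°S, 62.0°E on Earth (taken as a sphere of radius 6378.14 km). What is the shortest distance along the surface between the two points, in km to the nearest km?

Let φ₁ = 0.8029 rad, φ₂ = -1.1380 rad, and Δλ = 2.9496 rad.
cos c = sin φ₁ sin φ₂ + cos φ₁ cos φ₂ cos Δλ = (0.7193)(-0.9078) + (0.6947)(0.4195)(-0.9816) = -0.93902,
so c = arccos(-0.93902) = 2.79057 rad.
Distance = R·c = 6378.14 × 2.7906 ≈ 17799 km.

17799 km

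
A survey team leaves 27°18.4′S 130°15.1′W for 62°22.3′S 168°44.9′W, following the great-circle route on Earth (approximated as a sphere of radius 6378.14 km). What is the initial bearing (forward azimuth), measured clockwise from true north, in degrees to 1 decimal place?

204.9°

With φ₁ = -0.4766, φ₂ = -1.0886, Δλ = -0.6719 rad, the forward-azimuth formula gives
θ = atan2( sin Δλ cos φ₂ , cos φ₁ sin φ₂ − sin φ₁ cos φ₂ cos Δλ ) = atan2(-0.2887, -0.6207) = -155.06°.
Adding 360° brings this into [0°, 360°): 204.9°.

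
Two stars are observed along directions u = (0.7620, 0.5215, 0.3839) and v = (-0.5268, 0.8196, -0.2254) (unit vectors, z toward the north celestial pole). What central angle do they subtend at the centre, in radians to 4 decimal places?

u·v = -0.0605; |u| = 1.0000, |v| = 1.0000.
cos θ = (u·v)/(|u||v|) = -0.0605, so θ = 1.6314 rad.

1.6314 rad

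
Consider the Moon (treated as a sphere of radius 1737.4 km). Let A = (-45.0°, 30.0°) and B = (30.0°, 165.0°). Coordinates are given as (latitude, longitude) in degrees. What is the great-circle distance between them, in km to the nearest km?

4302 km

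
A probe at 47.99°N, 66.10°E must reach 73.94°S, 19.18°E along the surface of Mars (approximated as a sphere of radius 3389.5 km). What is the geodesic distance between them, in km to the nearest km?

Let φ₁ = 0.8376 rad, φ₂ = -1.2905 rad, and Δλ = -0.8189 rad.
cos c = sin φ₁ sin φ₂ + cos φ₁ cos φ₂ cos Δλ = (0.7430)(-0.9610) + (0.6693)(0.2766)(0.6830) = -0.58757,
so c = arccos(-0.58757) = 2.19885 rad.
Distance = R·c = 3389.5 × 2.1988 ≈ 7453 km.

7453 km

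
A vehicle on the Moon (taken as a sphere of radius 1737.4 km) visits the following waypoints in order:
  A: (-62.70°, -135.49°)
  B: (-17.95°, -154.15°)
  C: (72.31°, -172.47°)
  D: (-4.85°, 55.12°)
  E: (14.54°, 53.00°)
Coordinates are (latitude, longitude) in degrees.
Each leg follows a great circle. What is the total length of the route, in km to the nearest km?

7997 km

Leg A→B: central angle 0.8131 rad, distance 1412.7 km.
Leg B→C: central angle 1.5900 rad, distance 2762.4 km.
Leg C→D: central angle 1.8595 rad, distance 3230.8 km.
Leg D→E: central angle 0.3404 rad, distance 591.4 km.
Total: 1412.7 + 2762.4 + 3230.8 + 591.4 ≈ 7997 km.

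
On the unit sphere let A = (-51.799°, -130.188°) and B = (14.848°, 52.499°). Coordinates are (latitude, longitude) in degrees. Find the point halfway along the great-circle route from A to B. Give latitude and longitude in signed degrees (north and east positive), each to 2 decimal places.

-56.53°, 57.25°

The central angle between A and B is δ = 2.4956 rad.
With f = 0.5, the slerp weights are sin((1−f)δ)/sin δ = 1.5752 and sin(fδ)/sin δ = 1.5752.
Weighted sum of the unit vectors: (1.5752)·(-0.3991,-0.4724,-0.7858) + (1.5752)·(0.5884,0.7669,0.2563) = (0.2983, 0.4638, -0.8342).
Converting back: φ = atan2(z, √(x²+y²)) = -56.53°, λ = atan2(y, x) = 57.25°.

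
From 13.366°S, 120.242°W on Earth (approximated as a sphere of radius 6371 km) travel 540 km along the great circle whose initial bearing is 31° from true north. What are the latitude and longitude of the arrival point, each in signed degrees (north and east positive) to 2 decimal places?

-9.19°, -117.71°

Angular distance δ = d/R = 540/6371 = 0.08476 rad; initial bearing θ = 0.5411 rad.
sin φ₂ = sin φ₁ cos δ + cos φ₁ sin δ cos θ = (-0.2312)(0.9964) + (0.9729)(0.0847)(0.8572) = -0.1597, so φ₂ = -9.19°.
Δλ = atan2(sin θ sin δ cos φ₁, cos δ − sin φ₁ sin φ₂) = atan2(0.0424, 0.9595) = 2.532°.
λ₂ = -120.242° + 2.532° = -117.71°.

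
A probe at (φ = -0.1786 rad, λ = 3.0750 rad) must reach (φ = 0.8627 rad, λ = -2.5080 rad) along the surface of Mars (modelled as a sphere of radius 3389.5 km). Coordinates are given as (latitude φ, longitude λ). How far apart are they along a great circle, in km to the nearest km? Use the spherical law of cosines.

With latitudes φ₁ = -10.233°, φ₂ = 49.429° and longitude difference Δλ = 40.118°:
cos c = sin φ₁ sin φ₂ + cos φ₁ cos φ₂ cos Δλ = (-0.1777)(0.7596) + (0.9841)(0.6504)(0.7647) = 0.35451,
so c = arccos(0.35451) = 1.20841 rad.
Distance = R·c = 3389.5 × 1.2084 ≈ 4096 km.

4096 km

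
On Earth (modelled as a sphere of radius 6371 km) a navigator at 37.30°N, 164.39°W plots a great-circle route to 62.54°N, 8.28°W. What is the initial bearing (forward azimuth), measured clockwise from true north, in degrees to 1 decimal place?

11.0°

With φ₁ = 0.6510, φ₂ = 1.0915, Δλ = 2.7246 rad, the forward-azimuth formula gives
θ = atan2( sin Δλ cos φ₂ , cos φ₁ sin φ₂ − sin φ₁ cos φ₂ cos Δλ ) = atan2(0.1867, 0.9613) = 10.99°.
So the initial bearing is 11.0°.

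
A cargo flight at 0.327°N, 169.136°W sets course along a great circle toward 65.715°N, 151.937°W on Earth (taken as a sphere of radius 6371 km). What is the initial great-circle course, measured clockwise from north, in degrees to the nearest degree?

8°

With φ₁ = 0.0057, φ₂ = 1.1469, Δλ = 0.3002 rad, the forward-azimuth formula gives
θ = atan2( sin Δλ cos φ₂ , cos φ₁ sin φ₂ − sin φ₁ cos φ₂ cos Δλ ) = atan2(0.1216, 0.9093) = 7.62°.
So the initial bearing is 8°.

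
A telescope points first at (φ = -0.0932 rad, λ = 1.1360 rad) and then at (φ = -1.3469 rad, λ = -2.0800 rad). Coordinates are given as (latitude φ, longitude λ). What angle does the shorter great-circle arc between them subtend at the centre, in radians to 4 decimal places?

Let φ₁ = -0.0932 rad, φ₂ = -1.3469 rad, and Δλ = 3.0672 rad.
cos c = sin φ₁ sin φ₂ + cos φ₁ cos φ₂ cos Δλ = (-0.0931)(-0.9750) + (0.9957)(0.2220)(-0.9972) = -0.12971,
so c = arccos(-0.12971) = 1.70088 rad.
So the angular separation is 1.7009 rad.

1.7009 rad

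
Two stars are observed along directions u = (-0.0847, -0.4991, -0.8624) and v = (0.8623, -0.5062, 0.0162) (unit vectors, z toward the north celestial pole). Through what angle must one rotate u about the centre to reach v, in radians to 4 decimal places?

u·v = 0.1656; |u| = 1.0000, |v| = 1.0000.
cos θ = (u·v)/(|u||v|) = 0.1656, so θ = 1.4044 rad.

1.4044 rad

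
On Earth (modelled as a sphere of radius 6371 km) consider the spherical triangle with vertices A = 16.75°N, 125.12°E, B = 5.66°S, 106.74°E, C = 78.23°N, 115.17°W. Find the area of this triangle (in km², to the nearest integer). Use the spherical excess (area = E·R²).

10607809 km²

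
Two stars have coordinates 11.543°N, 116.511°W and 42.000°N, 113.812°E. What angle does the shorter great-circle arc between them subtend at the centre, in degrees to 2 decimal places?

Let φ₁ = 0.2015 rad, φ₂ = 0.7330 rad, and Δλ = -2.2633 rad.
Haversine: a = sin²(Δφ/2) + cos φ₁ cos φ₂ sin²(Δλ/2) = 0.0690 + (0.9798)(0.7431)(0.8192) = 0.66549.
Central angle c = 2·arcsin(√a) = 1.90813 rad.
So the angular separation is 109.33°.

109.33°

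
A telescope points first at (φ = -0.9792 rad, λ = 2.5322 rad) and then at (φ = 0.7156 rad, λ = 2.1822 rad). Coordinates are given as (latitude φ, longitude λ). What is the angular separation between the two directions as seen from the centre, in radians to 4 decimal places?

With latitudes φ₁ = -56.104°, φ₂ = 41.001° and longitude difference Δλ = -20.054°:
cos c = sin φ₁ sin φ₂ + cos φ₁ cos φ₂ cos Δλ = (-0.8301)(0.6561) + (0.5577)(0.7547)(0.9394) = -0.14920,
so c = arccos(-0.14920) = 1.72056 rad.
So the angular separation is 1.7206 rad.

1.7206 rad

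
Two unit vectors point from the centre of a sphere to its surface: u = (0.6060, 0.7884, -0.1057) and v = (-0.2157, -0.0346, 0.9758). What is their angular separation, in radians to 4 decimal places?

1.8350 rad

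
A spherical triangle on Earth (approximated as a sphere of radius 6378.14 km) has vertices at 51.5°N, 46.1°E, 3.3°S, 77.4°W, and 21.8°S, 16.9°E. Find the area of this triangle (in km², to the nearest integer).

Side lengths (central angles): a = 1.6189, b = 1.3552, c = 1.9693 rad; semiperimeter s = 2.4717.
By l'Huilier's theorem, tan(E/4) = √[tan(s/2) tan((s−a)/2) tan((s−b)/2) tan((s−c)/2)], giving spherical excess E = 1.7159 rad.
Area = E·R² = 1.7159 × (6378.14)² ≈ 69803790 km².

69803790 km²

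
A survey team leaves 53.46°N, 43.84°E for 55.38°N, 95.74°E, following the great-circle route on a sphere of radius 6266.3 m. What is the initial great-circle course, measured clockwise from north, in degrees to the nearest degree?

Δλ = 51.900° = 0.9058 rad.
y = sin Δλ · cos φ₂ = (0.7869)(0.5681) = 0.4471
x = cos φ₁ sin φ₂ − sin φ₁ cos φ₂ cos Δλ = (0.5954)(0.8229) − (0.8034)(0.5681)(0.6170) = 0.2083
θ = atan2(y, x) = 65.02°, so the bearing is 65°.

65°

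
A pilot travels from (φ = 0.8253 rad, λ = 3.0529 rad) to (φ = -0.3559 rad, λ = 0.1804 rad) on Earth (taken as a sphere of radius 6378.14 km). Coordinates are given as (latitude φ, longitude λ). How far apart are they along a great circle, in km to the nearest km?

16736 km

Let φ₁ = 0.8253 rad, φ₂ = -0.3559 rad, and Δλ = -2.8725 rad.
cos c = sin φ₁ sin φ₂ + cos φ₁ cos φ₂ cos Δλ = (0.7348)(-0.3484) + (0.6783)(0.9373)(-0.9640) = -0.86896,
so c = arccos(-0.86896) = 2.62389 rad.
Distance = R·c = 6378.14 × 2.6239 ≈ 16736 km.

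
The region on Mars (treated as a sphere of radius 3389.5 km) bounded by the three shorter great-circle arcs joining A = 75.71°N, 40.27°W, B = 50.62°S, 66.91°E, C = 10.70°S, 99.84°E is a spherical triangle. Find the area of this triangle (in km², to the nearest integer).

15953795 km²

Side lengths (central angles): a = 0.8409, b = 1.9455, c = 2.4903 rad; semiperimeter s = 2.6384.
By l'Huilier's theorem, tan(E/4) = √[tan(s/2) tan((s−a)/2) tan((s−b)/2) tan((s−c)/2)], giving spherical excess E = 1.3886 rad.
Area = E·R² = 1.3886 × (3389.5)² ≈ 15953795 km².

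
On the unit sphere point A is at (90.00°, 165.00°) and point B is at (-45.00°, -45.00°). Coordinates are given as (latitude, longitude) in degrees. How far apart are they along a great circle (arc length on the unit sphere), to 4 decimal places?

2.3562

With latitudes φ₁ = 90.000°, φ₂ = -45.000° and longitude difference Δλ = 150.000°:
Haversine: a = sin²(Δφ/2) + cos φ₁ cos φ₂ sin²(Δλ/2) = 0.8536 + (0.0000)(0.7071)(0.9330) = 0.85355.
Central angle c = 2·arcsin(√a) = 2.35619 rad.
On the unit sphere the arc length equals the central angle: 2.3562.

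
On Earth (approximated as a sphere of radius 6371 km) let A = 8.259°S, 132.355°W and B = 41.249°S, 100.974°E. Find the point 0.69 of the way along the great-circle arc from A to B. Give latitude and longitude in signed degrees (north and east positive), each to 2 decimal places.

-50.33°, 149.30°

Central angle δ = 1.9280 rad. Interpolating on the sphere with fraction f = 0.69:
P = [sin((1−f)δ)·A + sin(fδ)·B] / sin δ = 0.6006·A + 1.0367·B in Cartesian coordinates,
giving P = (-0.5488, 0.3259, -0.7698), i.e. latitude -50.33°, longitude 149.30°.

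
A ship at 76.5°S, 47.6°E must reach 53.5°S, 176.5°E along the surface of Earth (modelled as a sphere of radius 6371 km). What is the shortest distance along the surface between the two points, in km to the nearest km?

With latitudes φ₁ = -76.500°, φ₂ = -53.500° and longitude difference Δλ = 128.900°:
cos c = sin φ₁ sin φ₂ + cos φ₁ cos φ₂ cos Δλ = (-0.9724)(-0.8039) + (0.2334)(0.5948)(-0.6280) = 0.69445,
so c = arccos(0.69445) = 0.80314 rad.
Distance = R·c = 6371 × 0.8031 ≈ 5117 km.

5117 km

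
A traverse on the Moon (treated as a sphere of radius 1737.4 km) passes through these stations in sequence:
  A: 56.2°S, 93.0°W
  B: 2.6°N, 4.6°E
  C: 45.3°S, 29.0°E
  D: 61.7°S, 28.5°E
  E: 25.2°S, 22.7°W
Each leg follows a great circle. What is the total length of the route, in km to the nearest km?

6529 km

Leg A→B: central angle 1.6822 rad, distance 2922.7 km.
Leg B→C: central angle 0.9177 rad, distance 1594.4 km.
Leg C→D: central angle 0.2863 rad, distance 497.4 km.
Leg D→E: central angle 0.8715 rad, distance 1514.1 km.
Total: 2922.7 + 1594.4 + 497.4 + 1514.1 ≈ 6529 km.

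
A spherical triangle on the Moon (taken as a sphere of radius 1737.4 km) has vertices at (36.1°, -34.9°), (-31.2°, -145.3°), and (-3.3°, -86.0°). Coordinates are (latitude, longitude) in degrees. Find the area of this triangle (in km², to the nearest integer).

Side lengths (central angles): a = 1.0863, b = 1.0785, c = 2.1485 rad; semiperimeter s = 2.1567.
By l'Huilier's theorem, tan(E/4) = √[tan(s/2) tan((s−a)/2) tan((s−b)/2) tan((s−c)/2)], giving spherical excess E = 0.2071 rad.
Area = E·R² = 0.2071 × (1737.4)² ≈ 625249 km².

625249 km²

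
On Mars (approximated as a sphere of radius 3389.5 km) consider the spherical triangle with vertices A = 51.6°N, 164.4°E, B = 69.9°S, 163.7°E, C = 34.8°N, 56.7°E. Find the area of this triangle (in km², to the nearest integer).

30987191 km²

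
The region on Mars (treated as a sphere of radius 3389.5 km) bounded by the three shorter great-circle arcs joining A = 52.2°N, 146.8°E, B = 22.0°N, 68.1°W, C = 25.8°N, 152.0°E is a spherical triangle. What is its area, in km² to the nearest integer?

Side lengths (central angles): a = 2.0663, b = 0.4658, c = 1.7417 rad; semiperimeter s = 2.1369.
By l'Huilier's theorem, tan(E/4) = √[tan(s/2) tan((s−a)/2) tan((s−b)/2) tan((s−c)/2)], giving spherical excess E = 0.4750 rad.
Area = E·R² = 0.4750 × (3389.5)² ≈ 5457323 km².

5457323 km²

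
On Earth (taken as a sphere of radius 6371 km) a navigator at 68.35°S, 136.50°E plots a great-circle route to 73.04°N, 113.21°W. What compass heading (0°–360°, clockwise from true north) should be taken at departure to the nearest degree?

Δλ = 110.290° = 1.9249 rad.
y = sin Δλ · cos φ₂ = (0.9379)(0.2917) = 0.2736
x = cos φ₁ sin φ₂ − sin φ₁ cos φ₂ cos Δλ = (0.3689)(0.9565) − (-0.9295)(0.2917)(-0.3468) = 0.2589
θ = atan2(y, x) = 46.58°, so the bearing is 47°.

47°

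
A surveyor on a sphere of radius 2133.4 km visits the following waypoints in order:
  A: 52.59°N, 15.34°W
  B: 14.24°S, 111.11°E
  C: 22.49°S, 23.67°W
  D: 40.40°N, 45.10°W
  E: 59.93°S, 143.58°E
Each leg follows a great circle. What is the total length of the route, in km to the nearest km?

17546 km

Leg A→B: central angle 2.1475 rad, distance 4581.4 km.
Leg B→C: central angle 2.1373 rad, distance 4559.8 km.
Leg C→D: central angle 1.1516 rad, distance 2456.8 km.
Leg D→E: central angle 2.7879 rad, distance 5947.7 km.
Total: 4581.4 + 4559.8 + 2456.8 + 5947.7 ≈ 17546 km.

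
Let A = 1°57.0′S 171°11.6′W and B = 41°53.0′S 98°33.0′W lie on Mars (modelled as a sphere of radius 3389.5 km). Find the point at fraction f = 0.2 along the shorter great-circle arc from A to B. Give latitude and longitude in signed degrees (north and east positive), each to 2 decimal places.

Central angle δ = 1.3236 rad. Interpolating on the sphere with fraction f = 0.2:
P = [sin((1−f)δ)·A + sin(fδ)·B] / sin δ = 0.8991·A + 0.2698·B in Cartesian coordinates,
giving P = (-0.9179, -0.3362, -0.2107), i.e. latitude -12.17°, longitude -159.88°.

-12.17°, -159.88°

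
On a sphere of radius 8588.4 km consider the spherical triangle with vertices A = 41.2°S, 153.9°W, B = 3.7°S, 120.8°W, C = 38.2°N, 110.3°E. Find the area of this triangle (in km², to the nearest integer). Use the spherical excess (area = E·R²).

109640667 km²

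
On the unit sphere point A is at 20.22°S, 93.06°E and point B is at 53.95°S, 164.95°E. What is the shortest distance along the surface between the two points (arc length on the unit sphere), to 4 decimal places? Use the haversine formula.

1.1028

In radians: φ₁ = -0.3529, φ₂ = -0.9416, Δλ = 71.890° = 1.2547 rad.
Haversine: a = sin²(Δφ/2) + cos φ₁ cos φ₂ sin²(Δλ/2) = 0.0842 + (0.9384)(0.5885)(0.3446) = 0.27445.
Central angle c = 2·arcsin(√a) = 1.10281 rad.
On the unit sphere the arc length equals the central angle: 1.1028.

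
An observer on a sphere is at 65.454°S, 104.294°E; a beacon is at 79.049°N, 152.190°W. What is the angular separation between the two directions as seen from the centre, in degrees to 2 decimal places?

Let φ₁ = -1.1424 rad, φ₂ = 1.3797 rad, and Δλ = 1.8067 rad.
cos c = sin φ₁ sin φ₂ + cos φ₁ cos φ₂ cos Δλ = (-0.9096)(0.9818) + (0.4154)(0.1900)(-0.2337) = -0.91151,
so c = arccos(-0.91151) = 2.71773 rad.
So the angular separation is 155.71°.

155.71°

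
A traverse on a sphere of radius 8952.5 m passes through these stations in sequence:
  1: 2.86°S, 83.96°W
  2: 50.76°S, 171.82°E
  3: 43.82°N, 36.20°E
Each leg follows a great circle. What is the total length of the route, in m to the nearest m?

38483 m

Leg 1→2: central angle 1.6876 rad, distance 15108.3 m.
Leg 2→3: central angle 2.6109 rad, distance 23374.3 m.
Total: 15108.3 + 23374.3 ≈ 38483 m.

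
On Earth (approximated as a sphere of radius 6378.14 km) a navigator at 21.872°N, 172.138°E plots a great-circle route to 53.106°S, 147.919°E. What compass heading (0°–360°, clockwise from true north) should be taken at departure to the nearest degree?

195°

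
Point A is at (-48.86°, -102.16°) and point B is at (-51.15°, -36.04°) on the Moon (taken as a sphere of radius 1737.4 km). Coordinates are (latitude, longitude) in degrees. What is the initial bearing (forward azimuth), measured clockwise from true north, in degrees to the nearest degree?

119°

Δλ = 66.120° = 1.1540 rad.
y = sin Δλ · cos φ₂ = (0.9144)(0.6273) = 0.5736
x = cos φ₁ sin φ₂ − sin φ₁ cos φ₂ cos Δλ = (0.6579)(-0.7788) − (-0.7531)(0.6273)(0.4048) = -0.3211
θ = atan2(y, x) = 119.24°, so the bearing is 119°.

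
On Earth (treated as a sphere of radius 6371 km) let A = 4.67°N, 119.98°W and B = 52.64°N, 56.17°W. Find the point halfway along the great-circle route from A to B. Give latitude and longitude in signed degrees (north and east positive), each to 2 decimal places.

Central angle δ = 1.2328 rad. Interpolating on the sphere with fraction f = 0.5:
P = [sin((1−f)δ)·A + sin(fδ)·B] / sin δ = 0.6128·A + 0.6128·B in Cartesian coordinates,
giving P = (-0.0982, -0.8379, 0.5369), i.e. latitude 32.48°, longitude -96.68°.

32.48°, -96.68°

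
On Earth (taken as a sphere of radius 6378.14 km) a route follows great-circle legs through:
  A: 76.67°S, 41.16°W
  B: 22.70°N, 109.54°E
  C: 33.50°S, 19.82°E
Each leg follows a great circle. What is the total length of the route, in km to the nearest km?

25181 km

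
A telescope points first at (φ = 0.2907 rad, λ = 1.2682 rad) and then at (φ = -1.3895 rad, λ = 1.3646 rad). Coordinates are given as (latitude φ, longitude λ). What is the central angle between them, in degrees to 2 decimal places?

96.31°

In radians: φ₁ = 0.2907, φ₂ = -1.3895, Δλ = 5.523° = 0.0964 rad.
cos c = sin φ₁ sin φ₂ + cos φ₁ cos φ₂ cos Δλ = (0.2866)(-0.9836) + (0.9580)(0.1803)(0.9954) = -0.10999,
so c = arccos(-0.10999) = 1.68101 rad.
So the angular separation is 96.31°.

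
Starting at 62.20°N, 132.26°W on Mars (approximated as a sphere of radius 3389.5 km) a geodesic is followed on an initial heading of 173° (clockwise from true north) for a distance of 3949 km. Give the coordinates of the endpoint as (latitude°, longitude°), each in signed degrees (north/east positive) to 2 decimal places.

-4.37°, -125.81°

Angular distance δ = d/R = 3949/3389.5 = 1.16507 rad; initial bearing θ = 3.0194 rad.
sin φ₂ = sin φ₁ cos δ + cos φ₁ sin δ cos θ = (0.8846)(0.3947) + (0.4664)(0.9188)(-0.9925) = -0.0762, so φ₂ = -4.37°.
Δλ = atan2(sin θ sin δ cos φ₁, cos δ − sin φ₁ sin φ₂) = atan2(0.0522, 0.4621) = 6.448°.
λ₂ = -132.260° + 6.448° = -125.81°.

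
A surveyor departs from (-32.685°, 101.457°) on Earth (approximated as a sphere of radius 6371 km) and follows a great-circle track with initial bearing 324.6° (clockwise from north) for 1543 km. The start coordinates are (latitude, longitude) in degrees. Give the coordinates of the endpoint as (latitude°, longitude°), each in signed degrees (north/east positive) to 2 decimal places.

Angular distance δ = d/R = 1543/6371 = 0.24219 rad; initial bearing θ = 5.6653 rad.
sin φ₂ = sin φ₁ cos δ + cos φ₁ sin δ cos θ = (-0.5400)(0.9708) + (0.8417)(0.2398)(0.8151) = -0.3597, so φ₂ = -21.08°.
Δλ = atan2(sin θ sin δ cos φ₁, cos δ − sin φ₁ sin φ₂) = atan2(-0.1169, 0.7766) = -8.563°.
λ₂ = 101.457° − 8.563° = 92.89°.

-21.08°, 92.89°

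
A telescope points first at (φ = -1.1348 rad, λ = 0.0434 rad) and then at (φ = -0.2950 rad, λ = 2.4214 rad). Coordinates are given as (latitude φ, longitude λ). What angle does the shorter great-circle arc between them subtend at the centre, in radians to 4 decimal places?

1.5991 rad

Let φ₁ = -1.1348 rad, φ₂ = -0.2950 rad, and Δλ = 2.3780 rad.
Haversine: a = sin²(Δφ/2) + cos φ₁ cos φ₂ sin²(Δλ/2) = 0.1662 + (0.4223)(0.9568)(0.8612) = 0.51417.
Central angle c = 2·arcsin(√a) = 1.59914 rad.
So the angular separation is 1.5991 rad.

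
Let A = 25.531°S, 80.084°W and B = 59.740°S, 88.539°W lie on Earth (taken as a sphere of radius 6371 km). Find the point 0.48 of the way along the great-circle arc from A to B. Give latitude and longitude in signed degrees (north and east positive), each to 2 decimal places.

-42.02°, -82.96°

The central angle between A and B is δ = 0.6058 rad.
With f = 0.48, the slerp weights are sin((1−f)δ)/sin δ = 0.5441 and sin(fδ)/sin δ = 0.5035.
Weighted sum of the unit vectors: (0.5441)·(0.1554,-0.8889,-0.4310) + (0.5035)·(0.0128,-0.5038,-0.8637) = (0.0910, -0.7373, -0.6694).
Converting back: φ = atan2(z, √(x²+y²)) = -42.02°, λ = atan2(y, x) = -82.96°.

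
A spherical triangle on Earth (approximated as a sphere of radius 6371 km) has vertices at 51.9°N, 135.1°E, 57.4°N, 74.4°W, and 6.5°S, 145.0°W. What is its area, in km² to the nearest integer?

Side lengths (central angles): a = 1.4883, b = 1.5524, c = 1.1879 rad; semiperimeter s = 2.1143.
By l'Huilier's theorem, tan(E/4) = √[tan(s/2) tan((s−a)/2) tan((s−b)/2) tan((s−c)/2)], giving spherical excess E = 1.1199 rad.
Area = E·R² = 1.1199 × (6371)² ≈ 45457176 km².

45457176 km²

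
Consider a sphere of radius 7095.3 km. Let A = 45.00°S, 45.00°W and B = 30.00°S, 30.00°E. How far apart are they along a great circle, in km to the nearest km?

7331 km

In radians: φ₁ = -0.7854, φ₂ = -0.5236, Δλ = 75.000° = 1.3090 rad.
Haversine: a = sin²(Δφ/2) + cos φ₁ cos φ₂ sin²(Δλ/2) = 0.0170 + (0.7071)(0.8660)(0.3706) = 0.24398.
Central angle c = 2·arcsin(√a) = 1.03323 rad.
Distance = R·c = 7095.3 × 1.0332 ≈ 7331 km.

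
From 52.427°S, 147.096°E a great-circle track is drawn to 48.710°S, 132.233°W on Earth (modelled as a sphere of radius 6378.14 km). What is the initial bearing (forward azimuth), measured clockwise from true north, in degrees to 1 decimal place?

119.8°

With φ₁ = -0.9150, φ₂ = -0.8501, Δλ = 1.4080 rad, the forward-azimuth formula gives
θ = atan2( sin Δλ cos φ₂ , cos φ₁ sin φ₂ − sin φ₁ cos φ₂ cos Δλ ) = atan2(0.6511, -0.3734) = 119.83°.
So the initial bearing is 119.8°.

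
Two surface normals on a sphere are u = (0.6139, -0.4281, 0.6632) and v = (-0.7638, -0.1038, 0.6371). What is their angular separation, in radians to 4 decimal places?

1.5727 rad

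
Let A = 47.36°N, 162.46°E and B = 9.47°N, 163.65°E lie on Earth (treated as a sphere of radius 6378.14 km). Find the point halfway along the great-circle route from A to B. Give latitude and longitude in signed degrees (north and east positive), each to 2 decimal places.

Central angle δ = 0.6615 rad. Interpolating on the sphere with fraction f = 0.5:
P = [sin((1−f)δ)·A + sin(fδ)·B] / sin δ = 0.5287·A + 0.5287·B in Cartesian coordinates,
giving P = (-0.8418, 0.2547, 0.4759), i.e. latitude 28.42°, longitude 163.17°.

28.42°, 163.17°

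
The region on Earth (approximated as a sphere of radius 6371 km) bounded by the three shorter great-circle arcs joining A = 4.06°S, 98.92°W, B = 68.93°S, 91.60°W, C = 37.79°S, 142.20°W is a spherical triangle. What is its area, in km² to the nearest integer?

14860876 km²

Side lengths (central angles): a = 0.7195, b = 0.9055, c = 1.1354 rad; semiperimeter s = 1.3802.
By l'Huilier's theorem, tan(E/4) = √[tan(s/2) tan((s−a)/2) tan((s−b)/2) tan((s−c)/2)], giving spherical excess E = 0.3661 rad.
Area = E·R² = 0.3661 × (6371)² ≈ 14860876 km².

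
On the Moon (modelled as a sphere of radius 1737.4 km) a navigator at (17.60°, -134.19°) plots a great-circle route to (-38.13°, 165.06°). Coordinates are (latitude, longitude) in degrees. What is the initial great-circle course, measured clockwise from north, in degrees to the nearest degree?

224°

With φ₁ = 0.3072, φ₂ = -0.6655, Δλ = -1.0603 rad, the forward-azimuth formula gives
θ = atan2( sin Δλ cos φ₂ , cos φ₁ sin φ₂ − sin φ₁ cos φ₂ cos Δλ ) = atan2(-0.6863, -0.7048) = -135.76°.
Adding 360° brings this into [0°, 360°): 224°.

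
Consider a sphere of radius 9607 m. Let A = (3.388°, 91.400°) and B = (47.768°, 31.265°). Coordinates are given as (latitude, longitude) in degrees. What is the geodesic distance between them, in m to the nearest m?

11368 m

Let φ₁ = 0.0591 rad, φ₂ = 0.8337 rad, and Δλ = -1.0496 rad.
cos c = sin φ₁ sin φ₂ + cos φ₁ cos φ₂ cos Δλ = (0.0591)(0.7404) + (0.9983)(0.6721)(0.4980) = 0.37787,
so c = arccos(0.37787) = 1.18330 rad.
Distance = R·c = 9607 × 1.1833 ≈ 11368 m.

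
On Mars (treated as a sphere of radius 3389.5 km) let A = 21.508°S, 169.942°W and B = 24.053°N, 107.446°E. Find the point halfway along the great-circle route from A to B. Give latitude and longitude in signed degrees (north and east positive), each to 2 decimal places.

1.69°, 149.22°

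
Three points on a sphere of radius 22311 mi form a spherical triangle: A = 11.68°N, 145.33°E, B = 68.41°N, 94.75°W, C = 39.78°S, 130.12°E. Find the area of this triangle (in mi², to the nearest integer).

69498935 mi²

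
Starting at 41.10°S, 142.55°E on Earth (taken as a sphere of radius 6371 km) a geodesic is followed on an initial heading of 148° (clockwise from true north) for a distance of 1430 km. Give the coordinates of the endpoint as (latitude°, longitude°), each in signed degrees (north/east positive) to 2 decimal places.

-51.55°, 153.48°

Angular distance δ = d/R = 1430/6371 = 0.22445 rad; initial bearing θ = 2.5831 rad.
sin φ₂ = sin φ₁ cos δ + cos φ₁ sin δ cos θ = (-0.6574)(0.9749) + (0.7536)(0.2226)(-0.8480) = -0.7831, so φ₂ = -51.55°.
Δλ = atan2(sin θ sin δ cos φ₁, cos δ − sin φ₁ sin φ₂) = atan2(0.0889, 0.4601) = 10.933°.
λ₂ = 142.550° + 10.933° = 153.48°.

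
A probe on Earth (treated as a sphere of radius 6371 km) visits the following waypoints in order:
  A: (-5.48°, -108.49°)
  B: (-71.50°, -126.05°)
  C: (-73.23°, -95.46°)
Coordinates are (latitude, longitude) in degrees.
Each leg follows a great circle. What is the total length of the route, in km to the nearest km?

8480 km

Leg A→B: central angle 1.1683 rad, distance 7443.4 km.
Leg B→C: central angle 0.1626 rad, distance 1036.2 km.
Total: 7443.4 + 1036.2 ≈ 8480 km.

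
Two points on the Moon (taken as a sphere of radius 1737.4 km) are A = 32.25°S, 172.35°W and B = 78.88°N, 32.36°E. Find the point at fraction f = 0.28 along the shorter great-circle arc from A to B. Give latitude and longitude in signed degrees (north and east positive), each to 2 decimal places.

4.59°, -176.12°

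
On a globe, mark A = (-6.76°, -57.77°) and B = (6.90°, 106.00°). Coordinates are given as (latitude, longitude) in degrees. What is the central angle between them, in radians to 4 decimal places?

2.8603 rad

With latitudes φ₁ = -6.760°, φ₂ = 6.900° and longitude difference Δλ = 163.770°:
Haversine: a = sin²(Δφ/2) + cos φ₁ cos φ₂ sin²(Δλ/2) = 0.0141 + (0.9930)(0.9928)(0.9801) = 0.98035.
Central angle c = 2·arcsin(√a) = 2.86034 rad.
So the angular separation is 2.8603 rad.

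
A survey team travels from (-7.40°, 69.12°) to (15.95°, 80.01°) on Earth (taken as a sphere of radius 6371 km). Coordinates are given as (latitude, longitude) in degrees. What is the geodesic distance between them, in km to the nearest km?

With latitudes φ₁ = -7.400°, φ₂ = 15.950° and longitude difference Δλ = 10.890°:
cos c = sin φ₁ sin φ₂ + cos φ₁ cos φ₂ cos Δλ = (-0.1288)(0.2748) + (0.9917)(0.9615)(0.9820) = 0.90093,
so c = arccos(0.90093) = 0.44889 rad.
Distance = R·c = 6371 × 0.4489 ≈ 2860 km.

2860 km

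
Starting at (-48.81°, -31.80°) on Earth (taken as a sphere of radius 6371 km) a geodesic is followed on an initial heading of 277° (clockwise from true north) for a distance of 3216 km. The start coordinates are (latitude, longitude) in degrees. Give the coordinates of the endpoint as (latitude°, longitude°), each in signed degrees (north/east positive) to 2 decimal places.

Angular distance δ = d/R = 3216/6371 = 0.50479 rad; initial bearing θ = 4.8346 rad.
sin φ₂ = sin φ₁ cos δ + cos φ₁ sin δ cos θ = (-0.7525)(0.8753) + (0.6586)(0.4836)(0.1219) = -0.6199, so φ₂ = -38.31°.
Δλ = atan2(sin θ sin δ cos φ₁, cos δ − sin φ₁ sin φ₂) = atan2(-0.3161, 0.4088) = -37.713°.
λ₂ = -31.800° − 37.713° = -69.51°.

-38.31°, -69.51°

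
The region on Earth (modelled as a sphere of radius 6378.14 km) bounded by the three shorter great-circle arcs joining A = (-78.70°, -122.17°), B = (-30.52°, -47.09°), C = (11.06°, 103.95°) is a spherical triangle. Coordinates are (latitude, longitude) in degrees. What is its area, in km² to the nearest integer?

69588365 km²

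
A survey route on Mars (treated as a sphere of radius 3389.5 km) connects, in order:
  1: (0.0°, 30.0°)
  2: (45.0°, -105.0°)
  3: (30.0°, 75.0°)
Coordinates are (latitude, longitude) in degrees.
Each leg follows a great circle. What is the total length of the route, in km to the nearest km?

13311 km

Leg 1→2: central angle 2.0944 rad, distance 7099.0 km.
Leg 2→3: central angle 1.8326 rad, distance 6211.6 km.
Total: 7099.0 + 6211.6 ≈ 13311 km.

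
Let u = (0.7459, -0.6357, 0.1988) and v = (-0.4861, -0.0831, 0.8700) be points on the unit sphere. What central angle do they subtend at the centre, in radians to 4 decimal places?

u·v = -0.1368; |u| = 1.0000, |v| = 1.0000.
cos θ = (u·v)/(|u||v|) = -0.1368, so θ = 1.7080 rad.

1.7080 rad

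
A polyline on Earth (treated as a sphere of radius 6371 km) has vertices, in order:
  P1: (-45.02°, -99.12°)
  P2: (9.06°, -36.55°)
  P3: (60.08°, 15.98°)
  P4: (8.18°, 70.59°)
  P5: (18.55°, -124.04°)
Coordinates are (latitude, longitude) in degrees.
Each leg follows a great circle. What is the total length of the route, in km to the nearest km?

39749 km

Leg P1→P2: central angle 1.3590 rad, distance 8658.4 km.
Leg P2→P3: central angle 1.1195 rad, distance 7132.3 km.
Leg P3→P4: central angle 1.1492 rad, distance 7321.3 km.
Leg P4→P5: central angle 2.6114 rad, distance 16637.2 km.
Total: 8658.4 + 7132.3 + 7321.3 + 16637.2 ≈ 39749 km.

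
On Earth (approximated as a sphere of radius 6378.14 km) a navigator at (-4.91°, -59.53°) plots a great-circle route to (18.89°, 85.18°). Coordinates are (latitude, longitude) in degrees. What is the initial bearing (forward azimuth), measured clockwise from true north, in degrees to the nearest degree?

Δλ = 144.710° = 2.5257 rad.
y = sin Δλ · cos φ₂ = (0.5777)(0.9461) = 0.5466
x = cos φ₁ sin φ₂ − sin φ₁ cos φ₂ cos Δλ = (0.9963)(0.3238) − (-0.0856)(0.9461)(-0.8162) = 0.2565
θ = atan2(y, x) = 64.86°, so the bearing is 65°.

65°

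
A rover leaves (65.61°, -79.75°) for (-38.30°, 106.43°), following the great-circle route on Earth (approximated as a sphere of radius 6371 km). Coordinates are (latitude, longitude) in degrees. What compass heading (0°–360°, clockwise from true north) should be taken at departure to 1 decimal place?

Δλ = -173.820° = -3.0337 rad.
y = sin Δλ · cos φ₂ = (-0.1077)(0.7848) = -0.0845
x = cos φ₁ sin φ₂ − sin φ₁ cos φ₂ cos Δλ = (0.4129)(-0.6198) − (0.9108)(0.7848)(-0.9942) = 0.4547
θ = atan2(y, x) = -10.53°; adding 360° gives 349.5°.

349.5°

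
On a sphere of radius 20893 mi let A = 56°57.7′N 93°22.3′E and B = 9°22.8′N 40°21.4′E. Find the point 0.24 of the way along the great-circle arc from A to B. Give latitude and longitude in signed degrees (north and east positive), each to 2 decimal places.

48.12°, 73.21°

The central angle between A and B is δ = 1.0925 rad.
With f = 0.24, the slerp weights are sin((1−f)δ)/sin δ = 0.8314 and sin(fδ)/sin δ = 0.2920.
Weighted sum of the unit vectors: (0.8314)·(-0.0321,0.5443,0.8383) + (0.2920)·(0.7518,0.6389,0.1630) = (0.1929, 0.6391, 0.7446).
Converting back: φ = atan2(z, √(x²+y²)) = 48.12°, λ = atan2(y, x) = 73.21°.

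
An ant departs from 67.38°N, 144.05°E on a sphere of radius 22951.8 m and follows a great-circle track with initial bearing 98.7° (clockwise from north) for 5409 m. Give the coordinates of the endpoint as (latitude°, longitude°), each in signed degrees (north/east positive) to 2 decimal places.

Angular distance δ = d/R = 5409/22951.8 = 0.23567 rad; initial bearing θ = 1.7226 rad.
sin φ₂ = sin φ₁ cos δ + cos φ₁ sin δ cos θ = (0.9231)(0.9724) + (0.3846)(0.2335)(-0.1513) = 0.8840, so φ₂ = 62.13°.
Δλ = atan2(sin θ sin δ cos φ₁, cos δ − sin φ₁ sin φ₂) = atan2(0.0888, 0.1564) = 29.582°.
λ₂ = 144.050° + 29.582° = 173.63°.

62.13°, 173.63°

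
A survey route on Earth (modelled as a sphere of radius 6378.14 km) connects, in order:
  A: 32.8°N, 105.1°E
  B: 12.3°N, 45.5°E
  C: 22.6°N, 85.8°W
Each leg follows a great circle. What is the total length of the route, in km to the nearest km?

19906 km

Leg A→B: central angle 1.0110 rad, distance 6448.5 km.
Leg B→C: central angle 2.1100 rad, distance 13458.0 km.
Total: 6448.5 + 13458.0 ≈ 19906 km.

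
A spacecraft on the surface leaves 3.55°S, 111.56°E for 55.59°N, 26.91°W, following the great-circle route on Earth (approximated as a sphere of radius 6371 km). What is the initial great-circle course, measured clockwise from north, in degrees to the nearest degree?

With φ₁ = -0.0620, φ₂ = 0.9702, Δλ = -2.4168 rad, the forward-azimuth formula gives
θ = atan2( sin Δλ cos φ₂ , cos φ₁ sin φ₂ − sin φ₁ cos φ₂ cos Δλ ) = atan2(-0.3747, 0.7972) = -25.17°.
Adding 360° brings this into [0°, 360°): 335°.

335°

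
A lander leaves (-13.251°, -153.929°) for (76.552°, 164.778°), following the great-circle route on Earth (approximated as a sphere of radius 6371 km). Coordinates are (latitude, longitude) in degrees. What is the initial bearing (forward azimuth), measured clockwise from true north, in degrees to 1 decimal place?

Δλ = -41.293° = -0.7207 rad.
y = sin Δλ · cos φ₂ = (-0.6599)(0.2326) = -0.1535
x = cos φ₁ sin φ₂ − sin φ₁ cos φ₂ cos Δλ = (0.9734)(0.9726) − (-0.2292)(0.2326)(0.7513) = 0.9867
θ = atan2(y, x) = -8.84°; adding 360° gives 351.2°.

351.2°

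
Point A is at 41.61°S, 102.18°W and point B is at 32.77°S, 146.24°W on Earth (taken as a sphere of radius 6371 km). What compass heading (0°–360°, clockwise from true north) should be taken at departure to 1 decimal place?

269.7°

Δλ = -44.060° = -0.7690 rad.
y = sin Δλ · cos φ₂ = (-0.6954)(0.8409) = -0.5847
x = cos φ₁ sin φ₂ − sin φ₁ cos φ₂ cos Δλ = (0.7477)(-0.5413) − (-0.6641)(0.8409)(0.7186) = -0.0034
θ = atan2(y, x) = -90.34°; adding 360° gives 269.7°.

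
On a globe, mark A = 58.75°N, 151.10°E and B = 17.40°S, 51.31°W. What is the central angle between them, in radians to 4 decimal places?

2.3650 rad

In radians: φ₁ = 1.0254, φ₂ = -0.3037, Δλ = 157.590° = 2.7505 rad.
Haversine: a = sin²(Δφ/2) + cos φ₁ cos φ₂ sin²(Δλ/2) = 0.3803 + (0.5188)(0.9542)(0.9622) = 0.85665.
Central angle c = 2·arcsin(√a) = 2.36500 rad.
So the angular separation is 2.3650 rad.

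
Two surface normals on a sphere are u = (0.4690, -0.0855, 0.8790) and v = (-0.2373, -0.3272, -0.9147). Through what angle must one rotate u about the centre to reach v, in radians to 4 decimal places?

u·v = -0.8873; |u| = 1.0000, |v| = 1.0000.
cos θ = (u·v)/(|u||v|) = -0.8874, so θ = 2.6624 rad.

2.6624 rad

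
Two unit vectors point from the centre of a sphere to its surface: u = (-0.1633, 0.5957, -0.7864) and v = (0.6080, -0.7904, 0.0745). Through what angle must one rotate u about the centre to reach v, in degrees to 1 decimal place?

129.0°

u·v = -0.6287; |u| = 1.0000, |v| = 1.0000.
cos θ = (u·v)/(|u||v|) = -0.6287, so θ = 129.0°.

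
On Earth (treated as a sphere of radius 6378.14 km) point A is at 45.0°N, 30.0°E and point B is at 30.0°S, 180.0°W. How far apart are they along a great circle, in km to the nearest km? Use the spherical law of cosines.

16933 km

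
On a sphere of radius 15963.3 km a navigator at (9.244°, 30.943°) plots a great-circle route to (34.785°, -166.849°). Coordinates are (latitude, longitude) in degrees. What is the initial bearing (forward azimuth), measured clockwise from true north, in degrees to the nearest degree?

With φ₁ = 0.1613, φ₂ = 0.6071, Δλ = 2.8311 rad, the forward-azimuth formula gives
θ = atan2( sin Δλ cos φ₂ , cos φ₁ sin φ₂ − sin φ₁ cos φ₂ cos Δλ ) = atan2(0.2510, 0.6887) = 20.02°.
So the initial bearing is 20°.

20°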